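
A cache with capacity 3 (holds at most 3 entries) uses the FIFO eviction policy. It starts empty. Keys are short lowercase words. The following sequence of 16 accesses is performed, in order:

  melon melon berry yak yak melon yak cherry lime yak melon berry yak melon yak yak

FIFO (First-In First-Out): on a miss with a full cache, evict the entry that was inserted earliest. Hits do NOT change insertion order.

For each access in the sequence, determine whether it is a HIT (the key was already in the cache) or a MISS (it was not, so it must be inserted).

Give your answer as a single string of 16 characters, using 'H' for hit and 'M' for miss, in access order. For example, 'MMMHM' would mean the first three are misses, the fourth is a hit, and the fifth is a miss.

FIFO simulation (capacity=3):
  1. access melon: MISS. Cache (old->new): [melon]
  2. access melon: HIT. Cache (old->new): [melon]
  3. access berry: MISS. Cache (old->new): [melon berry]
  4. access yak: MISS. Cache (old->new): [melon berry yak]
  5. access yak: HIT. Cache (old->new): [melon berry yak]
  6. access melon: HIT. Cache (old->new): [melon berry yak]
  7. access yak: HIT. Cache (old->new): [melon berry yak]
  8. access cherry: MISS, evict melon. Cache (old->new): [berry yak cherry]
  9. access lime: MISS, evict berry. Cache (old->new): [yak cherry lime]
  10. access yak: HIT. Cache (old->new): [yak cherry lime]
  11. access melon: MISS, evict yak. Cache (old->new): [cherry lime melon]
  12. access berry: MISS, evict cherry. Cache (old->new): [lime melon berry]
  13. access yak: MISS, evict lime. Cache (old->new): [melon berry yak]
  14. access melon: HIT. Cache (old->new): [melon berry yak]
  15. access yak: HIT. Cache (old->new): [melon berry yak]
  16. access yak: HIT. Cache (old->new): [melon berry yak]
Total: 8 hits, 8 misses, 5 evictions

Answer: MHMMHHHMMHMMMHHH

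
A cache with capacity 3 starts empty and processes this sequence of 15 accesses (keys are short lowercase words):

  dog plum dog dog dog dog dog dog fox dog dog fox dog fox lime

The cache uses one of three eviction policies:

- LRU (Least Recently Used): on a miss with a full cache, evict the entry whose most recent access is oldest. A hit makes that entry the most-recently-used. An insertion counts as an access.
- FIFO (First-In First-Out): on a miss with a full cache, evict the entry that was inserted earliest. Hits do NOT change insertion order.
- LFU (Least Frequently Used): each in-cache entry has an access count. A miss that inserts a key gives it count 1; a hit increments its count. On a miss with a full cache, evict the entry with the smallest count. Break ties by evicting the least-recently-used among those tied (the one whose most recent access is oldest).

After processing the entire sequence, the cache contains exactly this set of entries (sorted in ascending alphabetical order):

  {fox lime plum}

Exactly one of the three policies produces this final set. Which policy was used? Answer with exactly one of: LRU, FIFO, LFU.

Answer: FIFO

Derivation:
Simulating under each policy and comparing final sets:
  LRU: final set = {dog fox lime} -> differs
  FIFO: final set = {fox lime plum} -> MATCHES target
  LFU: final set = {dog fox lime} -> differs
Only FIFO produces the target set.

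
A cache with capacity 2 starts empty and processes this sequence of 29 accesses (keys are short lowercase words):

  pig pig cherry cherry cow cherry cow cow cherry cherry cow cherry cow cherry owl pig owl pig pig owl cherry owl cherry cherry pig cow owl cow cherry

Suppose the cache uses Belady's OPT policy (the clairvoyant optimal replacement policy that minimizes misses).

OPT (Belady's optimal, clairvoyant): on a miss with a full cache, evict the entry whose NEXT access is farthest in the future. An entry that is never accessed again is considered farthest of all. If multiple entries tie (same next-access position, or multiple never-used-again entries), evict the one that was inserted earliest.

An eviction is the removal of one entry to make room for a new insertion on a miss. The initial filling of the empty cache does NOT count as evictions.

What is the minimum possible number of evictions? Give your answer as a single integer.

OPT (Belady) simulation (capacity=2):
  1. access pig: MISS. Cache: [pig]
  2. access pig: HIT. Next use of pig: step 16. Cache: [pig]
  3. access cherry: MISS. Cache: [pig cherry]
  4. access cherry: HIT. Next use of cherry: step 6. Cache: [pig cherry]
  5. access cow: MISS, evict pig (next use: step 16). Cache: [cherry cow]
  6. access cherry: HIT. Next use of cherry: step 9. Cache: [cherry cow]
  7. access cow: HIT. Next use of cow: step 8. Cache: [cherry cow]
  8. access cow: HIT. Next use of cow: step 11. Cache: [cherry cow]
  9. access cherry: HIT. Next use of cherry: step 10. Cache: [cherry cow]
  10. access cherry: HIT. Next use of cherry: step 12. Cache: [cherry cow]
  11. access cow: HIT. Next use of cow: step 13. Cache: [cherry cow]
  12. access cherry: HIT. Next use of cherry: step 14. Cache: [cherry cow]
  13. access cow: HIT. Next use of cow: step 26. Cache: [cherry cow]
  14. access cherry: HIT. Next use of cherry: step 21. Cache: [cherry cow]
  15. access owl: MISS, evict cow (next use: step 26). Cache: [cherry owl]
  16. access pig: MISS, evict cherry (next use: step 21). Cache: [owl pig]
  17. access owl: HIT. Next use of owl: step 20. Cache: [owl pig]
  18. access pig: HIT. Next use of pig: step 19. Cache: [owl pig]
  19. access pig: HIT. Next use of pig: step 25. Cache: [owl pig]
  20. access owl: HIT. Next use of owl: step 22. Cache: [owl pig]
  21. access cherry: MISS, evict pig (next use: step 25). Cache: [owl cherry]
  22. access owl: HIT. Next use of owl: step 27. Cache: [owl cherry]
  23. access cherry: HIT. Next use of cherry: step 24. Cache: [owl cherry]
  24. access cherry: HIT. Next use of cherry: step 29. Cache: [owl cherry]
  25. access pig: MISS, evict cherry (next use: step 29). Cache: [owl pig]
  26. access cow: MISS, evict pig (next use: never). Cache: [owl cow]
  27. access owl: HIT. Next use of owl: never. Cache: [owl cow]
  28. access cow: HIT. Next use of cow: never. Cache: [owl cow]
  29. access cherry: MISS, evict owl (next use: never). Cache: [cow cherry]
Total: 20 hits, 9 misses, 7 evictions

Answer: 7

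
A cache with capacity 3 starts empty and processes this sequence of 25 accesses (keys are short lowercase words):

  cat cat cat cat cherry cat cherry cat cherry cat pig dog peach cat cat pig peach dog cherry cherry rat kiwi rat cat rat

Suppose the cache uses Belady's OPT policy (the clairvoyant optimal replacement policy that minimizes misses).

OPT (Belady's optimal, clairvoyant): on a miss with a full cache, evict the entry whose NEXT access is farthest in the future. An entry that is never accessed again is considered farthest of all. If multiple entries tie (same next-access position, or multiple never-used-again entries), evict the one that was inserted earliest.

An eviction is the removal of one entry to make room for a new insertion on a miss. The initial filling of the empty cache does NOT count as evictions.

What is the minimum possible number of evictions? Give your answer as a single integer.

OPT (Belady) simulation (capacity=3):
  1. access cat: MISS. Cache: [cat]
  2. access cat: HIT. Next use of cat: step 3. Cache: [cat]
  3. access cat: HIT. Next use of cat: step 4. Cache: [cat]
  4. access cat: HIT. Next use of cat: step 6. Cache: [cat]
  5. access cherry: MISS. Cache: [cat cherry]
  6. access cat: HIT. Next use of cat: step 8. Cache: [cat cherry]
  7. access cherry: HIT. Next use of cherry: step 9. Cache: [cat cherry]
  8. access cat: HIT. Next use of cat: step 10. Cache: [cat cherry]
  9. access cherry: HIT. Next use of cherry: step 19. Cache: [cat cherry]
  10. access cat: HIT. Next use of cat: step 14. Cache: [cat cherry]
  11. access pig: MISS. Cache: [cat cherry pig]
  12. access dog: MISS, evict cherry (next use: step 19). Cache: [cat pig dog]
  13. access peach: MISS, evict dog (next use: step 18). Cache: [cat pig peach]
  14. access cat: HIT. Next use of cat: step 15. Cache: [cat pig peach]
  15. access cat: HIT. Next use of cat: step 24. Cache: [cat pig peach]
  16. access pig: HIT. Next use of pig: never. Cache: [cat pig peach]
  17. access peach: HIT. Next use of peach: never. Cache: [cat pig peach]
  18. access dog: MISS, evict pig (next use: never). Cache: [cat peach dog]
  19. access cherry: MISS, evict peach (next use: never). Cache: [cat dog cherry]
  20. access cherry: HIT. Next use of cherry: never. Cache: [cat dog cherry]
  21. access rat: MISS, evict dog (next use: never). Cache: [cat cherry rat]
  22. access kiwi: MISS, evict cherry (next use: never). Cache: [cat rat kiwi]
  23. access rat: HIT. Next use of rat: step 25. Cache: [cat rat kiwi]
  24. access cat: HIT. Next use of cat: never. Cache: [cat rat kiwi]
  25. access rat: HIT. Next use of rat: never. Cache: [cat rat kiwi]
Total: 16 hits, 9 misses, 6 evictions

Answer: 6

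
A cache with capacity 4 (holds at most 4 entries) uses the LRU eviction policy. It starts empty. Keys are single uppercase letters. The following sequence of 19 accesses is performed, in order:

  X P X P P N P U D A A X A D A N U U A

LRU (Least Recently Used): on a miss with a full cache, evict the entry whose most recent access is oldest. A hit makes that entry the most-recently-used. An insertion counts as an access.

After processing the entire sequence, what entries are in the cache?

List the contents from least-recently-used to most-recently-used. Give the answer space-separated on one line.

Answer: D N U A

Derivation:
LRU simulation (capacity=4):
  1. access X: MISS. Cache (LRU->MRU): [X]
  2. access P: MISS. Cache (LRU->MRU): [X P]
  3. access X: HIT. Cache (LRU->MRU): [P X]
  4. access P: HIT. Cache (LRU->MRU): [X P]
  5. access P: HIT. Cache (LRU->MRU): [X P]
  6. access N: MISS. Cache (LRU->MRU): [X P N]
  7. access P: HIT. Cache (LRU->MRU): [X N P]
  8. access U: MISS. Cache (LRU->MRU): [X N P U]
  9. access D: MISS, evict X. Cache (LRU->MRU): [N P U D]
  10. access A: MISS, evict N. Cache (LRU->MRU): [P U D A]
  11. access A: HIT. Cache (LRU->MRU): [P U D A]
  12. access X: MISS, evict P. Cache (LRU->MRU): [U D A X]
  13. access A: HIT. Cache (LRU->MRU): [U D X A]
  14. access D: HIT. Cache (LRU->MRU): [U X A D]
  15. access A: HIT. Cache (LRU->MRU): [U X D A]
  16. access N: MISS, evict U. Cache (LRU->MRU): [X D A N]
  17. access U: MISS, evict X. Cache (LRU->MRU): [D A N U]
  18. access U: HIT. Cache (LRU->MRU): [D A N U]
  19. access A: HIT. Cache (LRU->MRU): [D N U A]
Total: 10 hits, 9 misses, 5 evictions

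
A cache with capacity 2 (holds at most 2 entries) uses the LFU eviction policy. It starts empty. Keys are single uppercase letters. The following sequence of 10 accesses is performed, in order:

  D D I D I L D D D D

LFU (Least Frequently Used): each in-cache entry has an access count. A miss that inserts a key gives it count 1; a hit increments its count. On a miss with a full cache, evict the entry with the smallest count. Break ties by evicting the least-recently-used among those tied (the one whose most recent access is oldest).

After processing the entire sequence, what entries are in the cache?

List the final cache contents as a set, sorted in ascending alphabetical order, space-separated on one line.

LFU simulation (capacity=2):
  1. access D: MISS. Cache: [D(c=1)]
  2. access D: HIT, count now 2. Cache: [D(c=2)]
  3. access I: MISS. Cache: [I(c=1) D(c=2)]
  4. access D: HIT, count now 3. Cache: [I(c=1) D(c=3)]
  5. access I: HIT, count now 2. Cache: [I(c=2) D(c=3)]
  6. access L: MISS, evict I(c=2). Cache: [L(c=1) D(c=3)]
  7. access D: HIT, count now 4. Cache: [L(c=1) D(c=4)]
  8. access D: HIT, count now 5. Cache: [L(c=1) D(c=5)]
  9. access D: HIT, count now 6. Cache: [L(c=1) D(c=6)]
  10. access D: HIT, count now 7. Cache: [L(c=1) D(c=7)]
Total: 7 hits, 3 misses, 1 evictions

Answer: D L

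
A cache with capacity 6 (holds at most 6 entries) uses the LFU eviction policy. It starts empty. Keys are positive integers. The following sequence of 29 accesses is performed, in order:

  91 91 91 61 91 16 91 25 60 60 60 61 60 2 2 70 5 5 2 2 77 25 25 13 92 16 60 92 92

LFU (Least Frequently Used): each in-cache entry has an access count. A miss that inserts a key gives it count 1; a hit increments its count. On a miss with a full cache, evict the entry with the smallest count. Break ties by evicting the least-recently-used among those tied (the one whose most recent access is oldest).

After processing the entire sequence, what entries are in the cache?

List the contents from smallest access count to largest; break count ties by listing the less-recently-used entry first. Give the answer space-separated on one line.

Answer: 5 25 92 2 91 60

Derivation:
LFU simulation (capacity=6):
  1. access 91: MISS. Cache: [91(c=1)]
  2. access 91: HIT, count now 2. Cache: [91(c=2)]
  3. access 91: HIT, count now 3. Cache: [91(c=3)]
  4. access 61: MISS. Cache: [61(c=1) 91(c=3)]
  5. access 91: HIT, count now 4. Cache: [61(c=1) 91(c=4)]
  6. access 16: MISS. Cache: [61(c=1) 16(c=1) 91(c=4)]
  7. access 91: HIT, count now 5. Cache: [61(c=1) 16(c=1) 91(c=5)]
  8. access 25: MISS. Cache: [61(c=1) 16(c=1) 25(c=1) 91(c=5)]
  9. access 60: MISS. Cache: [61(c=1) 16(c=1) 25(c=1) 60(c=1) 91(c=5)]
  10. access 60: HIT, count now 2. Cache: [61(c=1) 16(c=1) 25(c=1) 60(c=2) 91(c=5)]
  11. access 60: HIT, count now 3. Cache: [61(c=1) 16(c=1) 25(c=1) 60(c=3) 91(c=5)]
  12. access 61: HIT, count now 2. Cache: [16(c=1) 25(c=1) 61(c=2) 60(c=3) 91(c=5)]
  13. access 60: HIT, count now 4. Cache: [16(c=1) 25(c=1) 61(c=2) 60(c=4) 91(c=5)]
  14. access 2: MISS. Cache: [16(c=1) 25(c=1) 2(c=1) 61(c=2) 60(c=4) 91(c=5)]
  15. access 2: HIT, count now 2. Cache: [16(c=1) 25(c=1) 61(c=2) 2(c=2) 60(c=4) 91(c=5)]
  16. access 70: MISS, evict 16(c=1). Cache: [25(c=1) 70(c=1) 61(c=2) 2(c=2) 60(c=4) 91(c=5)]
  17. access 5: MISS, evict 25(c=1). Cache: [70(c=1) 5(c=1) 61(c=2) 2(c=2) 60(c=4) 91(c=5)]
  18. access 5: HIT, count now 2. Cache: [70(c=1) 61(c=2) 2(c=2) 5(c=2) 60(c=4) 91(c=5)]
  19. access 2: HIT, count now 3. Cache: [70(c=1) 61(c=2) 5(c=2) 2(c=3) 60(c=4) 91(c=5)]
  20. access 2: HIT, count now 4. Cache: [70(c=1) 61(c=2) 5(c=2) 60(c=4) 2(c=4) 91(c=5)]
  21. access 77: MISS, evict 70(c=1). Cache: [77(c=1) 61(c=2) 5(c=2) 60(c=4) 2(c=4) 91(c=5)]
  22. access 25: MISS, evict 77(c=1). Cache: [25(c=1) 61(c=2) 5(c=2) 60(c=4) 2(c=4) 91(c=5)]
  23. access 25: HIT, count now 2. Cache: [61(c=2) 5(c=2) 25(c=2) 60(c=4) 2(c=4) 91(c=5)]
  24. access 13: MISS, evict 61(c=2). Cache: [13(c=1) 5(c=2) 25(c=2) 60(c=4) 2(c=4) 91(c=5)]
  25. access 92: MISS, evict 13(c=1). Cache: [92(c=1) 5(c=2) 25(c=2) 60(c=4) 2(c=4) 91(c=5)]
  26. access 16: MISS, evict 92(c=1). Cache: [16(c=1) 5(c=2) 25(c=2) 60(c=4) 2(c=4) 91(c=5)]
  27. access 60: HIT, count now 5. Cache: [16(c=1) 5(c=2) 25(c=2) 2(c=4) 91(c=5) 60(c=5)]
  28. access 92: MISS, evict 16(c=1). Cache: [92(c=1) 5(c=2) 25(c=2) 2(c=4) 91(c=5) 60(c=5)]
  29. access 92: HIT, count now 2. Cache: [5(c=2) 25(c=2) 92(c=2) 2(c=4) 91(c=5) 60(c=5)]
Total: 15 hits, 14 misses, 8 evictions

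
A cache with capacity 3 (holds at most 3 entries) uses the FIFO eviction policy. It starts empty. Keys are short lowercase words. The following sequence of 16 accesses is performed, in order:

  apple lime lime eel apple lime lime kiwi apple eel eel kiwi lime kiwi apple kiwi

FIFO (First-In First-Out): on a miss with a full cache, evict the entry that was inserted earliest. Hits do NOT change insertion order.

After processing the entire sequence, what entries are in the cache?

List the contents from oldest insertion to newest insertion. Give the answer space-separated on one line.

FIFO simulation (capacity=3):
  1. access apple: MISS. Cache (old->new): [apple]
  2. access lime: MISS. Cache (old->new): [apple lime]
  3. access lime: HIT. Cache (old->new): [apple lime]
  4. access eel: MISS. Cache (old->new): [apple lime eel]
  5. access apple: HIT. Cache (old->new): [apple lime eel]
  6. access lime: HIT. Cache (old->new): [apple lime eel]
  7. access lime: HIT. Cache (old->new): [apple lime eel]
  8. access kiwi: MISS, evict apple. Cache (old->new): [lime eel kiwi]
  9. access apple: MISS, evict lime. Cache (old->new): [eel kiwi apple]
  10. access eel: HIT. Cache (old->new): [eel kiwi apple]
  11. access eel: HIT. Cache (old->new): [eel kiwi apple]
  12. access kiwi: HIT. Cache (old->new): [eel kiwi apple]
  13. access lime: MISS, evict eel. Cache (old->new): [kiwi apple lime]
  14. access kiwi: HIT. Cache (old->new): [kiwi apple lime]
  15. access apple: HIT. Cache (old->new): [kiwi apple lime]
  16. access kiwi: HIT. Cache (old->new): [kiwi apple lime]
Total: 10 hits, 6 misses, 3 evictions

Answer: kiwi apple lime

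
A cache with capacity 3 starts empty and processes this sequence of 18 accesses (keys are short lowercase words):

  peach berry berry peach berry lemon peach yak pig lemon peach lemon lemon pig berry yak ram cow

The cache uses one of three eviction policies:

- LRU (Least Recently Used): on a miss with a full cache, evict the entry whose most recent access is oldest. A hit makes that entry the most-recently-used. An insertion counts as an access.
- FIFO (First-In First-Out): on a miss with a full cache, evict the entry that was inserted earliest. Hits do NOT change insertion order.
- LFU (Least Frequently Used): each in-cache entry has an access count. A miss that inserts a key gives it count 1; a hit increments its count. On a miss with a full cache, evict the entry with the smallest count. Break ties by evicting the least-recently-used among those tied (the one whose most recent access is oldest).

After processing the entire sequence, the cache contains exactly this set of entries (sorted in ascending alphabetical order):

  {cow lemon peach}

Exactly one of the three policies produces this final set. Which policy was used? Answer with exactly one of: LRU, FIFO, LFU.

Answer: LFU

Derivation:
Simulating under each policy and comparing final sets:
  LRU: final set = {cow ram yak} -> differs
  FIFO: final set = {cow ram yak} -> differs
  LFU: final set = {cow lemon peach} -> MATCHES target
Only LFU produces the target set.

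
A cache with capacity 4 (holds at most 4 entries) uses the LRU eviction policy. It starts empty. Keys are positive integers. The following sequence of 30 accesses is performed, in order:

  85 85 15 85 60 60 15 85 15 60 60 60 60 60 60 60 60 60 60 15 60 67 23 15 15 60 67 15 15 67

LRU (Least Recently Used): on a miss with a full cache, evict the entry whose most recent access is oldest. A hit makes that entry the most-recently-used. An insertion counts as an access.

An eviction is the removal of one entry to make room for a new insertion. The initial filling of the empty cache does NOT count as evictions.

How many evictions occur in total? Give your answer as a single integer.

LRU simulation (capacity=4):
  1. access 85: MISS. Cache (LRU->MRU): [85]
  2. access 85: HIT. Cache (LRU->MRU): [85]
  3. access 15: MISS. Cache (LRU->MRU): [85 15]
  4. access 85: HIT. Cache (LRU->MRU): [15 85]
  5. access 60: MISS. Cache (LRU->MRU): [15 85 60]
  6. access 60: HIT. Cache (LRU->MRU): [15 85 60]
  7. access 15: HIT. Cache (LRU->MRU): [85 60 15]
  8. access 85: HIT. Cache (LRU->MRU): [60 15 85]
  9. access 15: HIT. Cache (LRU->MRU): [60 85 15]
  10. access 60: HIT. Cache (LRU->MRU): [85 15 60]
  11. access 60: HIT. Cache (LRU->MRU): [85 15 60]
  12. access 60: HIT. Cache (LRU->MRU): [85 15 60]
  13. access 60: HIT. Cache (LRU->MRU): [85 15 60]
  14. access 60: HIT. Cache (LRU->MRU): [85 15 60]
  15. access 60: HIT. Cache (LRU->MRU): [85 15 60]
  16. access 60: HIT. Cache (LRU->MRU): [85 15 60]
  17. access 60: HIT. Cache (LRU->MRU): [85 15 60]
  18. access 60: HIT. Cache (LRU->MRU): [85 15 60]
  19. access 60: HIT. Cache (LRU->MRU): [85 15 60]
  20. access 15: HIT. Cache (LRU->MRU): [85 60 15]
  21. access 60: HIT. Cache (LRU->MRU): [85 15 60]
  22. access 67: MISS. Cache (LRU->MRU): [85 15 60 67]
  23. access 23: MISS, evict 85. Cache (LRU->MRU): [15 60 67 23]
  24. access 15: HIT. Cache (LRU->MRU): [60 67 23 15]
  25. access 15: HIT. Cache (LRU->MRU): [60 67 23 15]
  26. access 60: HIT. Cache (LRU->MRU): [67 23 15 60]
  27. access 67: HIT. Cache (LRU->MRU): [23 15 60 67]
  28. access 15: HIT. Cache (LRU->MRU): [23 60 67 15]
  29. access 15: HIT. Cache (LRU->MRU): [23 60 67 15]
  30. access 67: HIT. Cache (LRU->MRU): [23 60 15 67]
Total: 25 hits, 5 misses, 1 evictions

Answer: 1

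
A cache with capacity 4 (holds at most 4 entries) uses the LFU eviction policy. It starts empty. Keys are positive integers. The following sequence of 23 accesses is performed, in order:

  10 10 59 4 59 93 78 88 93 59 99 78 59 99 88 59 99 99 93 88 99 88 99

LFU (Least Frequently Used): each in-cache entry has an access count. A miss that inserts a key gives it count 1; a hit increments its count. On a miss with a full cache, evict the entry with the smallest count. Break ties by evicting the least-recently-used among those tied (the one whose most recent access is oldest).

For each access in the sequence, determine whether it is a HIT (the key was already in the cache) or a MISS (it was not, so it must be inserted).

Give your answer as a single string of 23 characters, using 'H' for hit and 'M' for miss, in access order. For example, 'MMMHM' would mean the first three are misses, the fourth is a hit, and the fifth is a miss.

Answer: MHMMHMMMMHMMHHMHHHMMHHH

Derivation:
LFU simulation (capacity=4):
  1. access 10: MISS. Cache: [10(c=1)]
  2. access 10: HIT, count now 2. Cache: [10(c=2)]
  3. access 59: MISS. Cache: [59(c=1) 10(c=2)]
  4. access 4: MISS. Cache: [59(c=1) 4(c=1) 10(c=2)]
  5. access 59: HIT, count now 2. Cache: [4(c=1) 10(c=2) 59(c=2)]
  6. access 93: MISS. Cache: [4(c=1) 93(c=1) 10(c=2) 59(c=2)]
  7. access 78: MISS, evict 4(c=1). Cache: [93(c=1) 78(c=1) 10(c=2) 59(c=2)]
  8. access 88: MISS, evict 93(c=1). Cache: [78(c=1) 88(c=1) 10(c=2) 59(c=2)]
  9. access 93: MISS, evict 78(c=1). Cache: [88(c=1) 93(c=1) 10(c=2) 59(c=2)]
  10. access 59: HIT, count now 3. Cache: [88(c=1) 93(c=1) 10(c=2) 59(c=3)]
  11. access 99: MISS, evict 88(c=1). Cache: [93(c=1) 99(c=1) 10(c=2) 59(c=3)]
  12. access 78: MISS, evict 93(c=1). Cache: [99(c=1) 78(c=1) 10(c=2) 59(c=3)]
  13. access 59: HIT, count now 4. Cache: [99(c=1) 78(c=1) 10(c=2) 59(c=4)]
  14. access 99: HIT, count now 2. Cache: [78(c=1) 10(c=2) 99(c=2) 59(c=4)]
  15. access 88: MISS, evict 78(c=1). Cache: [88(c=1) 10(c=2) 99(c=2) 59(c=4)]
  16. access 59: HIT, count now 5. Cache: [88(c=1) 10(c=2) 99(c=2) 59(c=5)]
  17. access 99: HIT, count now 3. Cache: [88(c=1) 10(c=2) 99(c=3) 59(c=5)]
  18. access 99: HIT, count now 4. Cache: [88(c=1) 10(c=2) 99(c=4) 59(c=5)]
  19. access 93: MISS, evict 88(c=1). Cache: [93(c=1) 10(c=2) 99(c=4) 59(c=5)]
  20. access 88: MISS, evict 93(c=1). Cache: [88(c=1) 10(c=2) 99(c=4) 59(c=5)]
  21. access 99: HIT, count now 5. Cache: [88(c=1) 10(c=2) 59(c=5) 99(c=5)]
  22. access 88: HIT, count now 2. Cache: [10(c=2) 88(c=2) 59(c=5) 99(c=5)]
  23. access 99: HIT, count now 6. Cache: [10(c=2) 88(c=2) 59(c=5) 99(c=6)]
Total: 11 hits, 12 misses, 8 evictions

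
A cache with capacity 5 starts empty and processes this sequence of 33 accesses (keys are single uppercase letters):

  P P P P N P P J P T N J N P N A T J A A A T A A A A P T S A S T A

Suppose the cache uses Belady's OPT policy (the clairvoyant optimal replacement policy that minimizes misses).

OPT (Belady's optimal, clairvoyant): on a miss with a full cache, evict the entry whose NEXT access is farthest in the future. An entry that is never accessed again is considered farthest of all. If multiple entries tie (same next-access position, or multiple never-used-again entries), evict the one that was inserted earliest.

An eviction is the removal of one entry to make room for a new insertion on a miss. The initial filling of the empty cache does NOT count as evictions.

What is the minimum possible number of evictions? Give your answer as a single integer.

OPT (Belady) simulation (capacity=5):
  1. access P: MISS. Cache: [P]
  2. access P: HIT. Next use of P: step 3. Cache: [P]
  3. access P: HIT. Next use of P: step 4. Cache: [P]
  4. access P: HIT. Next use of P: step 6. Cache: [P]
  5. access N: MISS. Cache: [P N]
  6. access P: HIT. Next use of P: step 7. Cache: [P N]
  7. access P: HIT. Next use of P: step 9. Cache: [P N]
  8. access J: MISS. Cache: [P N J]
  9. access P: HIT. Next use of P: step 14. Cache: [P N J]
  10. access T: MISS. Cache: [P N J T]
  11. access N: HIT. Next use of N: step 13. Cache: [P N J T]
  12. access J: HIT. Next use of J: step 18. Cache: [P N J T]
  13. access N: HIT. Next use of N: step 15. Cache: [P N J T]
  14. access P: HIT. Next use of P: step 27. Cache: [P N J T]
  15. access N: HIT. Next use of N: never. Cache: [P N J T]
  16. access A: MISS. Cache: [P N J T A]
  17. access T: HIT. Next use of T: step 22. Cache: [P N J T A]
  18. access J: HIT. Next use of J: never. Cache: [P N J T A]
  19. access A: HIT. Next use of A: step 20. Cache: [P N J T A]
  20. access A: HIT. Next use of A: step 21. Cache: [P N J T A]
  21. access A: HIT. Next use of A: step 23. Cache: [P N J T A]
  22. access T: HIT. Next use of T: step 28. Cache: [P N J T A]
  23. access A: HIT. Next use of A: step 24. Cache: [P N J T A]
  24. access A: HIT. Next use of A: step 25. Cache: [P N J T A]
  25. access A: HIT. Next use of A: step 26. Cache: [P N J T A]
  26. access A: HIT. Next use of A: step 30. Cache: [P N J T A]
  27. access P: HIT. Next use of P: never. Cache: [P N J T A]
  28. access T: HIT. Next use of T: step 32. Cache: [P N J T A]
  29. access S: MISS, evict P (next use: never). Cache: [N J T A S]
  30. access A: HIT. Next use of A: step 33. Cache: [N J T A S]
  31. access S: HIT. Next use of S: never. Cache: [N J T A S]
  32. access T: HIT. Next use of T: never. Cache: [N J T A S]
  33. access A: HIT. Next use of A: never. Cache: [N J T A S]
Total: 27 hits, 6 misses, 1 evictions

Answer: 1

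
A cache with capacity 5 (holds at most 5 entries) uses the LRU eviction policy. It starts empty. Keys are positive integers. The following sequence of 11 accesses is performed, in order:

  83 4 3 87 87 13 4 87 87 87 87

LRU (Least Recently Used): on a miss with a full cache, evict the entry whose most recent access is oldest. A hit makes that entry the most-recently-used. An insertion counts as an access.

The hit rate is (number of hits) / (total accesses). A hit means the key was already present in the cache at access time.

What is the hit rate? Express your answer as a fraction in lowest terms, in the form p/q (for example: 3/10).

LRU simulation (capacity=5):
  1. access 83: MISS. Cache (LRU->MRU): [83]
  2. access 4: MISS. Cache (LRU->MRU): [83 4]
  3. access 3: MISS. Cache (LRU->MRU): [83 4 3]
  4. access 87: MISS. Cache (LRU->MRU): [83 4 3 87]
  5. access 87: HIT. Cache (LRU->MRU): [83 4 3 87]
  6. access 13: MISS. Cache (LRU->MRU): [83 4 3 87 13]
  7. access 4: HIT. Cache (LRU->MRU): [83 3 87 13 4]
  8. access 87: HIT. Cache (LRU->MRU): [83 3 13 4 87]
  9. access 87: HIT. Cache (LRU->MRU): [83 3 13 4 87]
  10. access 87: HIT. Cache (LRU->MRU): [83 3 13 4 87]
  11. access 87: HIT. Cache (LRU->MRU): [83 3 13 4 87]
Total: 6 hits, 5 misses, 0 evictions

Hit rate = 6/11

Answer: 6/11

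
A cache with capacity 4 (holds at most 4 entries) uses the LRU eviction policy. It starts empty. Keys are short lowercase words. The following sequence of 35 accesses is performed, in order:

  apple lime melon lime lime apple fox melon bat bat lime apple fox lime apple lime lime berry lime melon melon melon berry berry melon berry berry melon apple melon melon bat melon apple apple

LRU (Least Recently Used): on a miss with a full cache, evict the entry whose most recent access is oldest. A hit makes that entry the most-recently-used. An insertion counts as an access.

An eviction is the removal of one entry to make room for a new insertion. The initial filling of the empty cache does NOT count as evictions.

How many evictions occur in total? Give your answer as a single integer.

LRU simulation (capacity=4):
  1. access apple: MISS. Cache (LRU->MRU): [apple]
  2. access lime: MISS. Cache (LRU->MRU): [apple lime]
  3. access melon: MISS. Cache (LRU->MRU): [apple lime melon]
  4. access lime: HIT. Cache (LRU->MRU): [apple melon lime]
  5. access lime: HIT. Cache (LRU->MRU): [apple melon lime]
  6. access apple: HIT. Cache (LRU->MRU): [melon lime apple]
  7. access fox: MISS. Cache (LRU->MRU): [melon lime apple fox]
  8. access melon: HIT. Cache (LRU->MRU): [lime apple fox melon]
  9. access bat: MISS, evict lime. Cache (LRU->MRU): [apple fox melon bat]
  10. access bat: HIT. Cache (LRU->MRU): [apple fox melon bat]
  11. access lime: MISS, evict apple. Cache (LRU->MRU): [fox melon bat lime]
  12. access apple: MISS, evict fox. Cache (LRU->MRU): [melon bat lime apple]
  13. access fox: MISS, evict melon. Cache (LRU->MRU): [bat lime apple fox]
  14. access lime: HIT. Cache (LRU->MRU): [bat apple fox lime]
  15. access apple: HIT. Cache (LRU->MRU): [bat fox lime apple]
  16. access lime: HIT. Cache (LRU->MRU): [bat fox apple lime]
  17. access lime: HIT. Cache (LRU->MRU): [bat fox apple lime]
  18. access berry: MISS, evict bat. Cache (LRU->MRU): [fox apple lime berry]
  19. access lime: HIT. Cache (LRU->MRU): [fox apple berry lime]
  20. access melon: MISS, evict fox. Cache (LRU->MRU): [apple berry lime melon]
  21. access melon: HIT. Cache (LRU->MRU): [apple berry lime melon]
  22. access melon: HIT. Cache (LRU->MRU): [apple berry lime melon]
  23. access berry: HIT. Cache (LRU->MRU): [apple lime melon berry]
  24. access berry: HIT. Cache (LRU->MRU): [apple lime melon berry]
  25. access melon: HIT. Cache (LRU->MRU): [apple lime berry melon]
  26. access berry: HIT. Cache (LRU->MRU): [apple lime melon berry]
  27. access berry: HIT. Cache (LRU->MRU): [apple lime melon berry]
  28. access melon: HIT. Cache (LRU->MRU): [apple lime berry melon]
  29. access apple: HIT. Cache (LRU->MRU): [lime berry melon apple]
  30. access melon: HIT. Cache (LRU->MRU): [lime berry apple melon]
  31. access melon: HIT. Cache (LRU->MRU): [lime berry apple melon]
  32. access bat: MISS, evict lime. Cache (LRU->MRU): [berry apple melon bat]
  33. access melon: HIT. Cache (LRU->MRU): [berry apple bat melon]
  34. access apple: HIT. Cache (LRU->MRU): [berry bat melon apple]
  35. access apple: HIT. Cache (LRU->MRU): [berry bat melon apple]
Total: 24 hits, 11 misses, 7 evictions

Answer: 7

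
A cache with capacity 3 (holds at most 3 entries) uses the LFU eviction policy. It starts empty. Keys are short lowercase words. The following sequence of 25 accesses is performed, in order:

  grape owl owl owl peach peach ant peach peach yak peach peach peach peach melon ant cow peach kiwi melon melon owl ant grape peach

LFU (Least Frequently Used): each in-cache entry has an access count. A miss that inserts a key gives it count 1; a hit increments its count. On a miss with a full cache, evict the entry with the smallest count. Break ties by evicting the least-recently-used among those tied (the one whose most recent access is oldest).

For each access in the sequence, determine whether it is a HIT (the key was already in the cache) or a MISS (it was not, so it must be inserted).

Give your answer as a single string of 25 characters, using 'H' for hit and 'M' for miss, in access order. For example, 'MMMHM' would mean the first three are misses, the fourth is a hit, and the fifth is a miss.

Answer: MMHHMHMHHMHHHHMMMHMMHHMMH

Derivation:
LFU simulation (capacity=3):
  1. access grape: MISS. Cache: [grape(c=1)]
  2. access owl: MISS. Cache: [grape(c=1) owl(c=1)]
  3. access owl: HIT, count now 2. Cache: [grape(c=1) owl(c=2)]
  4. access owl: HIT, count now 3. Cache: [grape(c=1) owl(c=3)]
  5. access peach: MISS. Cache: [grape(c=1) peach(c=1) owl(c=3)]
  6. access peach: HIT, count now 2. Cache: [grape(c=1) peach(c=2) owl(c=3)]
  7. access ant: MISS, evict grape(c=1). Cache: [ant(c=1) peach(c=2) owl(c=3)]
  8. access peach: HIT, count now 3. Cache: [ant(c=1) owl(c=3) peach(c=3)]
  9. access peach: HIT, count now 4. Cache: [ant(c=1) owl(c=3) peach(c=4)]
  10. access yak: MISS, evict ant(c=1). Cache: [yak(c=1) owl(c=3) peach(c=4)]
  11. access peach: HIT, count now 5. Cache: [yak(c=1) owl(c=3) peach(c=5)]
  12. access peach: HIT, count now 6. Cache: [yak(c=1) owl(c=3) peach(c=6)]
  13. access peach: HIT, count now 7. Cache: [yak(c=1) owl(c=3) peach(c=7)]
  14. access peach: HIT, count now 8. Cache: [yak(c=1) owl(c=3) peach(c=8)]
  15. access melon: MISS, evict yak(c=1). Cache: [melon(c=1) owl(c=3) peach(c=8)]
  16. access ant: MISS, evict melon(c=1). Cache: [ant(c=1) owl(c=3) peach(c=8)]
  17. access cow: MISS, evict ant(c=1). Cache: [cow(c=1) owl(c=3) peach(c=8)]
  18. access peach: HIT, count now 9. Cache: [cow(c=1) owl(c=3) peach(c=9)]
  19. access kiwi: MISS, evict cow(c=1). Cache: [kiwi(c=1) owl(c=3) peach(c=9)]
  20. access melon: MISS, evict kiwi(c=1). Cache: [melon(c=1) owl(c=3) peach(c=9)]
  21. access melon: HIT, count now 2. Cache: [melon(c=2) owl(c=3) peach(c=9)]
  22. access owl: HIT, count now 4. Cache: [melon(c=2) owl(c=4) peach(c=9)]
  23. access ant: MISS, evict melon(c=2). Cache: [ant(c=1) owl(c=4) peach(c=9)]
  24. access grape: MISS, evict ant(c=1). Cache: [grape(c=1) owl(c=4) peach(c=9)]
  25. access peach: HIT, count now 10. Cache: [grape(c=1) owl(c=4) peach(c=10)]
Total: 13 hits, 12 misses, 9 evictions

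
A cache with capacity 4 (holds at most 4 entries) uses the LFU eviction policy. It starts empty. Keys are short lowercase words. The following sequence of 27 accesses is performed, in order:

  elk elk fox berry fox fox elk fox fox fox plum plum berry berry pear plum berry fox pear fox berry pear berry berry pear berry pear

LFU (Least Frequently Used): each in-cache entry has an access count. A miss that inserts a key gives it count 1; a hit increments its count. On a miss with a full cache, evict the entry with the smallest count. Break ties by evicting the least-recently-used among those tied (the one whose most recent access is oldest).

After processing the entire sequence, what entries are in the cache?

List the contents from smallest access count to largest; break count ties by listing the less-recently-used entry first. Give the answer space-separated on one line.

LFU simulation (capacity=4):
  1. access elk: MISS. Cache: [elk(c=1)]
  2. access elk: HIT, count now 2. Cache: [elk(c=2)]
  3. access fox: MISS. Cache: [fox(c=1) elk(c=2)]
  4. access berry: MISS. Cache: [fox(c=1) berry(c=1) elk(c=2)]
  5. access fox: HIT, count now 2. Cache: [berry(c=1) elk(c=2) fox(c=2)]
  6. access fox: HIT, count now 3. Cache: [berry(c=1) elk(c=2) fox(c=3)]
  7. access elk: HIT, count now 3. Cache: [berry(c=1) fox(c=3) elk(c=3)]
  8. access fox: HIT, count now 4. Cache: [berry(c=1) elk(c=3) fox(c=4)]
  9. access fox: HIT, count now 5. Cache: [berry(c=1) elk(c=3) fox(c=5)]
  10. access fox: HIT, count now 6. Cache: [berry(c=1) elk(c=3) fox(c=6)]
  11. access plum: MISS. Cache: [berry(c=1) plum(c=1) elk(c=3) fox(c=6)]
  12. access plum: HIT, count now 2. Cache: [berry(c=1) plum(c=2) elk(c=3) fox(c=6)]
  13. access berry: HIT, count now 2. Cache: [plum(c=2) berry(c=2) elk(c=3) fox(c=6)]
  14. access berry: HIT, count now 3. Cache: [plum(c=2) elk(c=3) berry(c=3) fox(c=6)]
  15. access pear: MISS, evict plum(c=2). Cache: [pear(c=1) elk(c=3) berry(c=3) fox(c=6)]
  16. access plum: MISS, evict pear(c=1). Cache: [plum(c=1) elk(c=3) berry(c=3) fox(c=6)]
  17. access berry: HIT, count now 4. Cache: [plum(c=1) elk(c=3) berry(c=4) fox(c=6)]
  18. access fox: HIT, count now 7. Cache: [plum(c=1) elk(c=3) berry(c=4) fox(c=7)]
  19. access pear: MISS, evict plum(c=1). Cache: [pear(c=1) elk(c=3) berry(c=4) fox(c=7)]
  20. access fox: HIT, count now 8. Cache: [pear(c=1) elk(c=3) berry(c=4) fox(c=8)]
  21. access berry: HIT, count now 5. Cache: [pear(c=1) elk(c=3) berry(c=5) fox(c=8)]
  22. access pear: HIT, count now 2. Cache: [pear(c=2) elk(c=3) berry(c=5) fox(c=8)]
  23. access berry: HIT, count now 6. Cache: [pear(c=2) elk(c=3) berry(c=6) fox(c=8)]
  24. access berry: HIT, count now 7. Cache: [pear(c=2) elk(c=3) berry(c=7) fox(c=8)]
  25. access pear: HIT, count now 3. Cache: [elk(c=3) pear(c=3) berry(c=7) fox(c=8)]
  26. access berry: HIT, count now 8. Cache: [elk(c=3) pear(c=3) fox(c=8) berry(c=8)]
  27. access pear: HIT, count now 4. Cache: [elk(c=3) pear(c=4) fox(c=8) berry(c=8)]
Total: 20 hits, 7 misses, 3 evictions

Answer: elk pear fox berry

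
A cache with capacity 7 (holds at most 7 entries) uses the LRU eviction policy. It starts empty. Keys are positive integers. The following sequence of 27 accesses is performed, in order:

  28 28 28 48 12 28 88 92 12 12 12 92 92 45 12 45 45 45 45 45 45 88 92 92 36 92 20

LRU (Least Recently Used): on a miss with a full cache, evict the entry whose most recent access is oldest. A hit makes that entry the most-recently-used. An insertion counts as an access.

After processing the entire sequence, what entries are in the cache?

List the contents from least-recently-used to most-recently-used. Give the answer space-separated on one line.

LRU simulation (capacity=7):
  1. access 28: MISS. Cache (LRU->MRU): [28]
  2. access 28: HIT. Cache (LRU->MRU): [28]
  3. access 28: HIT. Cache (LRU->MRU): [28]
  4. access 48: MISS. Cache (LRU->MRU): [28 48]
  5. access 12: MISS. Cache (LRU->MRU): [28 48 12]
  6. access 28: HIT. Cache (LRU->MRU): [48 12 28]
  7. access 88: MISS. Cache (LRU->MRU): [48 12 28 88]
  8. access 92: MISS. Cache (LRU->MRU): [48 12 28 88 92]
  9. access 12: HIT. Cache (LRU->MRU): [48 28 88 92 12]
  10. access 12: HIT. Cache (LRU->MRU): [48 28 88 92 12]
  11. access 12: HIT. Cache (LRU->MRU): [48 28 88 92 12]
  12. access 92: HIT. Cache (LRU->MRU): [48 28 88 12 92]
  13. access 92: HIT. Cache (LRU->MRU): [48 28 88 12 92]
  14. access 45: MISS. Cache (LRU->MRU): [48 28 88 12 92 45]
  15. access 12: HIT. Cache (LRU->MRU): [48 28 88 92 45 12]
  16. access 45: HIT. Cache (LRU->MRU): [48 28 88 92 12 45]
  17. access 45: HIT. Cache (LRU->MRU): [48 28 88 92 12 45]
  18. access 45: HIT. Cache (LRU->MRU): [48 28 88 92 12 45]
  19. access 45: HIT. Cache (LRU->MRU): [48 28 88 92 12 45]
  20. access 45: HIT. Cache (LRU->MRU): [48 28 88 92 12 45]
  21. access 45: HIT. Cache (LRU->MRU): [48 28 88 92 12 45]
  22. access 88: HIT. Cache (LRU->MRU): [48 28 92 12 45 88]
  23. access 92: HIT. Cache (LRU->MRU): [48 28 12 45 88 92]
  24. access 92: HIT. Cache (LRU->MRU): [48 28 12 45 88 92]
  25. access 36: MISS. Cache (LRU->MRU): [48 28 12 45 88 92 36]
  26. access 92: HIT. Cache (LRU->MRU): [48 28 12 45 88 36 92]
  27. access 20: MISS, evict 48. Cache (LRU->MRU): [28 12 45 88 36 92 20]
Total: 19 hits, 8 misses, 1 evictions

Answer: 28 12 45 88 36 92 20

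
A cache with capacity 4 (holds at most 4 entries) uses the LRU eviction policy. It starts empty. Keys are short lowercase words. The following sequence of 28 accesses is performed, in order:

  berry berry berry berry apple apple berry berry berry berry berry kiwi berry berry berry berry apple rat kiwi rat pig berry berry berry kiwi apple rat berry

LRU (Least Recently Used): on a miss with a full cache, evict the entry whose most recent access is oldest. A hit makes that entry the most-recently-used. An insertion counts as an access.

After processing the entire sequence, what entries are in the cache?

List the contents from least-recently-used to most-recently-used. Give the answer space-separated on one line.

LRU simulation (capacity=4):
  1. access berry: MISS. Cache (LRU->MRU): [berry]
  2. access berry: HIT. Cache (LRU->MRU): [berry]
  3. access berry: HIT. Cache (LRU->MRU): [berry]
  4. access berry: HIT. Cache (LRU->MRU): [berry]
  5. access apple: MISS. Cache (LRU->MRU): [berry apple]
  6. access apple: HIT. Cache (LRU->MRU): [berry apple]
  7. access berry: HIT. Cache (LRU->MRU): [apple berry]
  8. access berry: HIT. Cache (LRU->MRU): [apple berry]
  9. access berry: HIT. Cache (LRU->MRU): [apple berry]
  10. access berry: HIT. Cache (LRU->MRU): [apple berry]
  11. access berry: HIT. Cache (LRU->MRU): [apple berry]
  12. access kiwi: MISS. Cache (LRU->MRU): [apple berry kiwi]
  13. access berry: HIT. Cache (LRU->MRU): [apple kiwi berry]
  14. access berry: HIT. Cache (LRU->MRU): [apple kiwi berry]
  15. access berry: HIT. Cache (LRU->MRU): [apple kiwi berry]
  16. access berry: HIT. Cache (LRU->MRU): [apple kiwi berry]
  17. access apple: HIT. Cache (LRU->MRU): [kiwi berry apple]
  18. access rat: MISS. Cache (LRU->MRU): [kiwi berry apple rat]
  19. access kiwi: HIT. Cache (LRU->MRU): [berry apple rat kiwi]
  20. access rat: HIT. Cache (LRU->MRU): [berry apple kiwi rat]
  21. access pig: MISS, evict berry. Cache (LRU->MRU): [apple kiwi rat pig]
  22. access berry: MISS, evict apple. Cache (LRU->MRU): [kiwi rat pig berry]
  23. access berry: HIT. Cache (LRU->MRU): [kiwi rat pig berry]
  24. access berry: HIT. Cache (LRU->MRU): [kiwi rat pig berry]
  25. access kiwi: HIT. Cache (LRU->MRU): [rat pig berry kiwi]
  26. access apple: MISS, evict rat. Cache (LRU->MRU): [pig berry kiwi apple]
  27. access rat: MISS, evict pig. Cache (LRU->MRU): [berry kiwi apple rat]
  28. access berry: HIT. Cache (LRU->MRU): [kiwi apple rat berry]
Total: 20 hits, 8 misses, 4 evictions

Answer: kiwi apple rat berry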